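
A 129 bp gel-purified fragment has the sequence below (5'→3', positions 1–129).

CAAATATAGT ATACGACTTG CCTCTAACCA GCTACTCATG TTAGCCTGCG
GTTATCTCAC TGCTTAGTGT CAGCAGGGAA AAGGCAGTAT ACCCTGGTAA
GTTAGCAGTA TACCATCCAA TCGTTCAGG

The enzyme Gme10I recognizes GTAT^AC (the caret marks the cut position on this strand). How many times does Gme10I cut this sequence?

GTATAC occurs starting at positions 9, 87, 108.
Gme10I cuts at 3 sites.

3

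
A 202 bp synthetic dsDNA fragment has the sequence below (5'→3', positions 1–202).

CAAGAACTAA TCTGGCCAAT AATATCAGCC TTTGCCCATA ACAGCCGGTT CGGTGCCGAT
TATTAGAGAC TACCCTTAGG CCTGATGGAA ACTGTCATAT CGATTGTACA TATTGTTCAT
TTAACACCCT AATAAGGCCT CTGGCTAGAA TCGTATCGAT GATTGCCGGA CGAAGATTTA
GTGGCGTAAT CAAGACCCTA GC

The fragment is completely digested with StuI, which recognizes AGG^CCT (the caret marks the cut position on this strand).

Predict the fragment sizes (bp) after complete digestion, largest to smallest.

80, 65, 57 bp

StuI sites (AGGCCT) start at positions 78, 135.
StuI cuts after base 3 of each site, so after positions 80, 137.
Linear molecule, 2 cuts → 3 fragments:
  1–80 → 80 bp
  81–137 → 57 bp
  138–202 → 65 bp
Sorted largest to smallest: 80, 65, 57 bp.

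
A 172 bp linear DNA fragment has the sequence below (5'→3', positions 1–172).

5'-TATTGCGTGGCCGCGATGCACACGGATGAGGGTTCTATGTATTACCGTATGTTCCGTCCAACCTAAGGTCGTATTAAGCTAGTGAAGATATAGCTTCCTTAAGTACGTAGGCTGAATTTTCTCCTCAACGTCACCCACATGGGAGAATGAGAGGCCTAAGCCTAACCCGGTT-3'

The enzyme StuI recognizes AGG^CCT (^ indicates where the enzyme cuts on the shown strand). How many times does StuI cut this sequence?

AGGCCT occurs starting at position 152.
StuI cuts at 1 site.

1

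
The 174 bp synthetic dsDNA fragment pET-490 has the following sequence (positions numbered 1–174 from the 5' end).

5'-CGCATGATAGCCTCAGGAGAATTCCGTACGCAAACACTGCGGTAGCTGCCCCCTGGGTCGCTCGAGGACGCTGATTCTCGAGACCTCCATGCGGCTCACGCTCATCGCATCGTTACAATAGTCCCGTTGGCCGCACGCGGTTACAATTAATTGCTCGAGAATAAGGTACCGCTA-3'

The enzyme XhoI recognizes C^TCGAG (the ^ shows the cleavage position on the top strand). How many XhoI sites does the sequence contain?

3

CTCGAG occurs starting at positions 61, 77, 154.
XhoI cuts at 3 sites.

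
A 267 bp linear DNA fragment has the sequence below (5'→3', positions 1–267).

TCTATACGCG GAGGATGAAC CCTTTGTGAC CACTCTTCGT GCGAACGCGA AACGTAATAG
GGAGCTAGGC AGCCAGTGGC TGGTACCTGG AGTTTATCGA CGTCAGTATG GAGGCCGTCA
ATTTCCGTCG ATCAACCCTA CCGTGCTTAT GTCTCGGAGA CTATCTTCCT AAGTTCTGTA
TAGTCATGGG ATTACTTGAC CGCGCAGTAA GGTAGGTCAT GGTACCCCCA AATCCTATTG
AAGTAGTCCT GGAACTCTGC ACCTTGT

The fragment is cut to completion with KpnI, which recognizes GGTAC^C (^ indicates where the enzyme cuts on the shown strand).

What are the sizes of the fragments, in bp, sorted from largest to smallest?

139, 86, 42 bp

KpnI sites (GGTACC) start at positions 82, 221.
KpnI cuts after base 5 of each site (before the last base), so after positions 86, 225.
Linear molecule, 2 cuts → 3 fragments:
  1–86 → 86 bp
  87–225 → 139 bp
  226–267 → 42 bp
Sorted largest to smallest: 139, 86, 42 bp.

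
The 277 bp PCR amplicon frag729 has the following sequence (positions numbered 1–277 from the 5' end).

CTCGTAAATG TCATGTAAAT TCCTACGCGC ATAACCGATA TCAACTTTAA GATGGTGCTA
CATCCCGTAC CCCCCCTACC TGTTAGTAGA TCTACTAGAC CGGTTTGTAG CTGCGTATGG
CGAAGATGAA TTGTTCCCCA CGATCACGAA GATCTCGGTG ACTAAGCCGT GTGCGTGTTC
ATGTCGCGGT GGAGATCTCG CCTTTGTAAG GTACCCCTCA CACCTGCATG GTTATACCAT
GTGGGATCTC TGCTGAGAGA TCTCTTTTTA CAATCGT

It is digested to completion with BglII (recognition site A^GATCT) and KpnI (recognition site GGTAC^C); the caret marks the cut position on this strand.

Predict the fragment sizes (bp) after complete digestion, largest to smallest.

88, 62, 44, 43, 21, 19 bp

BglII sites (AGATCT) start at positions 88, 150, 193, 258.
BglII cuts after the first base of each site, so after positions 88, 150, 193, 258.
The KpnI site (GGTACC) starts at position 210.
KpnI cuts after base 5 of each site (before the last base), so after position 214.
Combined cut positions: 88, 150, 193, 214, 258.
Linear molecule, 5 cuts → 6 fragments:
  1–88 → 88 bp
  89–150 → 62 bp
  151–193 → 43 bp
  194–214 → 21 bp
  215–258 → 44 bp
  259–277 → 19 bp
Sorted largest to smallest: 88, 62, 44, 43, 21, 19 bp.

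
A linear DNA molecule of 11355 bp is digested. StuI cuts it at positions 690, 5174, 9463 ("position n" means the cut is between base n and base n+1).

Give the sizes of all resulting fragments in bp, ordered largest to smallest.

4484, 4289, 1892, 690 bp

Linear molecule, 3 cuts → 4 fragments:
  690 − 0 = 690 bp
  5174 − 690 = 4484 bp
  9463 − 5174 = 4289 bp
  11355 − 9463 = 1892 bp
Sorted largest to smallest: 4484, 4289, 1892, 690 bp.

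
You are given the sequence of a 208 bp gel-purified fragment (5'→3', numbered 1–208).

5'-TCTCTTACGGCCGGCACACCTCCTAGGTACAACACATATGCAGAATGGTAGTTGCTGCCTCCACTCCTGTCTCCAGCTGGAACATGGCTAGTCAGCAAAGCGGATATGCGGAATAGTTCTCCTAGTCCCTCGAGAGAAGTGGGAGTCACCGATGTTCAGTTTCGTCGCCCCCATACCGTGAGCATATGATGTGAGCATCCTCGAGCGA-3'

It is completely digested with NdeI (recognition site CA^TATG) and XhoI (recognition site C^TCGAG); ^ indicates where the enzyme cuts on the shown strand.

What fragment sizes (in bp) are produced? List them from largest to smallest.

93, 55, 36, 16, 8 bp

NdeI sites (CATATG) start at positions 35, 183.
NdeI cuts after base 2 of each site, so after positions 36, 184.
XhoI sites (CTCGAG) start at positions 129, 200.
XhoI cuts after the first base of each site, so after positions 129, 200.
Combined cut positions: 36, 129, 184, 200.
Linear molecule, 4 cuts → 5 fragments:
  1–36 → 36 bp
  37–129 → 93 bp
  130–184 → 55 bp
  185–200 → 16 bp
  201–208 → 8 bp
Sorted largest to smallest: 93, 55, 36, 16, 8 bp.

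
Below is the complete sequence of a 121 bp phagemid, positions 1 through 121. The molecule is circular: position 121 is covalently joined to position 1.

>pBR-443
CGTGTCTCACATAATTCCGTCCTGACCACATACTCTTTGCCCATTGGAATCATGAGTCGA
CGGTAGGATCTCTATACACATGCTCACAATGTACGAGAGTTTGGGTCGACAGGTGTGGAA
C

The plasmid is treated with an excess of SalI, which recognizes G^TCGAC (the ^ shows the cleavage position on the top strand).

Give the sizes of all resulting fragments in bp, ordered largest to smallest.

SalI sites (GTCGAC) start at positions 56, 105.
SalI cuts after the first base of each site, so after positions 56, 105.
Circular molecule, 2 cuts → 2 fragments:
  57–105 → 49 bp
  106–121 then 1–56 → 16 + 56 = 72 bp
Sorted largest to smallest: 72, 49 bp.

72, 49 bp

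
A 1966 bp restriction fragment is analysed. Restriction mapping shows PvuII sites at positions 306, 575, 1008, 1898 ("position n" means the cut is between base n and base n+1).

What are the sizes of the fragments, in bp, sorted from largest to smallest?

890, 433, 306, 269, 68 bp

Linear molecule, 4 cuts → 5 fragments:
  306 − 0 = 306 bp
  575 − 306 = 269 bp
  1008 − 575 = 433 bp
  1898 − 1008 = 890 bp
  1966 − 1898 = 68 bp
Sorted largest to smallest: 890, 433, 306, 269, 68 bp.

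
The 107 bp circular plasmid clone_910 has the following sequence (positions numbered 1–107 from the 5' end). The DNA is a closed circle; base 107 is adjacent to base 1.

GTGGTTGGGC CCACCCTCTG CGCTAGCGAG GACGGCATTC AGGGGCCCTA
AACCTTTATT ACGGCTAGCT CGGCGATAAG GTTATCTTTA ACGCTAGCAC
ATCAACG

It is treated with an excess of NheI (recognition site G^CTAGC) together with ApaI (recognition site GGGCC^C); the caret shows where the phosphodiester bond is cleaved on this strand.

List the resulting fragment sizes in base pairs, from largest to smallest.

29, 25, 25, 17, 11 bp

NheI sites (GCTAGC) start at positions 22, 64, 93.
NheI cuts after the first base of each site, so after positions 22, 64, 93.
ApaI sites (GGGCCC) start at positions 7, 43.
ApaI cuts after base 5 of each site (before the last base), so after positions 11, 47.
Combined cut positions: 11, 22, 47, 64, 93.
Circular molecule, 5 cuts → 5 fragments:
  12–22 → 11 bp
  23–47 → 25 bp
  48–64 → 17 bp
  65–93 → 29 bp
  94–107 then 1–11 → 14 + 11 = 25 bp
Sorted largest to smallest: 29, 25, 25, 17, 11 bp.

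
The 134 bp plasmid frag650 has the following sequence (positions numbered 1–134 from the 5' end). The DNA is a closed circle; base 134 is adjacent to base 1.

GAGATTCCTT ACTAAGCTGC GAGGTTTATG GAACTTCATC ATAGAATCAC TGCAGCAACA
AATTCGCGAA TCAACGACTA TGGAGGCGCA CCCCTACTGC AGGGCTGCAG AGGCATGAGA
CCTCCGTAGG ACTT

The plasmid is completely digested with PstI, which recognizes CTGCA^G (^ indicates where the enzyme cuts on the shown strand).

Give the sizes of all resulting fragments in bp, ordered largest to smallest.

79, 47, 8 bp

PstI sites (CTGCAG) start at positions 50, 97, 105.
PstI cuts after base 5 of each site (before the last base), so after positions 54, 101, 109.
Circular molecule, 3 cuts → 3 fragments:
  55–101 → 47 bp
  102–109 → 8 bp
  110–134 then 1–54 → 25 + 54 = 79 bp
Sorted largest to smallest: 79, 47, 8 bp.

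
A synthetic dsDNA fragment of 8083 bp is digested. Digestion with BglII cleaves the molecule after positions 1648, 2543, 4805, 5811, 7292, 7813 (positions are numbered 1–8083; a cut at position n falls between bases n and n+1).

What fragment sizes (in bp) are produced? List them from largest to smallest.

Linear molecule, 6 cuts → 7 fragments:
  1648 − 0 = 1648 bp
  2543 − 1648 = 895 bp
  4805 − 2543 = 2262 bp
  5811 − 4805 = 1006 bp
  7292 − 5811 = 1481 bp
  7813 − 7292 = 521 bp
  8083 − 7813 = 270 bp
Sorted largest to smallest: 2262, 1648, 1481, 1006, 895, 521, 270 bp.

2262, 1648, 1481, 1006, 895, 521, 270 bp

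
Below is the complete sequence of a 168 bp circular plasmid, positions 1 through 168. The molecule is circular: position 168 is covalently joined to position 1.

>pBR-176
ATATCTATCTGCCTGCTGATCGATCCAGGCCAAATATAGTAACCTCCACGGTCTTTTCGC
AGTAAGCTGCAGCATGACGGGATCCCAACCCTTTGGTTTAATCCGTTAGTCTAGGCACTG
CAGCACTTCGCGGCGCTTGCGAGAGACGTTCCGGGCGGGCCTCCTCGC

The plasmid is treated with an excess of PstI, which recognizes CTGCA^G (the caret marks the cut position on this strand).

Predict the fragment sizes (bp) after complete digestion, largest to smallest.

117, 51 bp

PstI sites (CTGCAG) start at positions 67, 118.
PstI cuts after base 5 of each site (before the last base), so after positions 71, 122.
Circular molecule, 2 cuts → 2 fragments:
  72–122 → 51 bp
  123–168 then 1–71 → 46 + 71 = 117 bp
Sorted largest to smallest: 117, 51 bp.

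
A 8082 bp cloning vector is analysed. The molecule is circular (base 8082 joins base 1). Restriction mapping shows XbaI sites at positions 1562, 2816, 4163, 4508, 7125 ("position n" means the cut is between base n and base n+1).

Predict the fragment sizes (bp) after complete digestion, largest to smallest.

Circular molecule, 5 cuts → 5 fragments:
  2816 − 1562 = 1254 bp
  4163 − 2816 = 1347 bp
  4508 − 4163 = 345 bp
  7125 − 4508 = 2617 bp
  wrap: 8082 − 7125 + 1562 = 2519 bp
Sorted largest to smallest: 2617, 2519, 1347, 1254, 345 bp.

2617, 2519, 1347, 1254, 345 bp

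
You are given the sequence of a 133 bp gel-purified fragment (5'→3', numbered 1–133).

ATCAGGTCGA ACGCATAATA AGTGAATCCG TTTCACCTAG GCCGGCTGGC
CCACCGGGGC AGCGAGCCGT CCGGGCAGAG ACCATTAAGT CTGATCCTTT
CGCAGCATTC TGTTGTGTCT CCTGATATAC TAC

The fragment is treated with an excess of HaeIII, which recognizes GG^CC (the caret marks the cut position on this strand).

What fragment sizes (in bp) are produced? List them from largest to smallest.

HaeIII sites (GGCC) start at positions 40, 48.
HaeIII cuts after base 2 of each site, so after positions 41, 49.
Linear molecule, 2 cuts → 3 fragments:
  1–41 → 41 bp
  42–49 → 8 bp
  50–133 → 84 bp
Sorted largest to smallest: 84, 41, 8 bp.

84, 41, 8 bp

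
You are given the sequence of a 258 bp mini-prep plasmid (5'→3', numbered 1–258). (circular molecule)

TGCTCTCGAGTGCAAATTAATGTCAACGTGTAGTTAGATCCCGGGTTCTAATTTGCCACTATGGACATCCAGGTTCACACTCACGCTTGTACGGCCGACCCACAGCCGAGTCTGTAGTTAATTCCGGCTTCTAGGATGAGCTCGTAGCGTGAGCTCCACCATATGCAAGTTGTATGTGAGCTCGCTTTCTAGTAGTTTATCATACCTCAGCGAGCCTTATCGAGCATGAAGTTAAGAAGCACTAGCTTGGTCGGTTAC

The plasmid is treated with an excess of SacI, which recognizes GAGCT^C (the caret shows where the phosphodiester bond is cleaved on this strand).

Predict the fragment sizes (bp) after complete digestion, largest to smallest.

SacI sites (GAGCTC) start at positions 138, 151, 178.
SacI cuts after base 5 of each site (before the last base), so after positions 142, 155, 182.
Circular molecule, 3 cuts → 3 fragments:
  143–155 → 13 bp
  156–182 → 27 bp
  183–258 then 1–142 → 76 + 142 = 218 bp
Sorted largest to smallest: 218, 27, 13 bp.

218, 27, 13 bp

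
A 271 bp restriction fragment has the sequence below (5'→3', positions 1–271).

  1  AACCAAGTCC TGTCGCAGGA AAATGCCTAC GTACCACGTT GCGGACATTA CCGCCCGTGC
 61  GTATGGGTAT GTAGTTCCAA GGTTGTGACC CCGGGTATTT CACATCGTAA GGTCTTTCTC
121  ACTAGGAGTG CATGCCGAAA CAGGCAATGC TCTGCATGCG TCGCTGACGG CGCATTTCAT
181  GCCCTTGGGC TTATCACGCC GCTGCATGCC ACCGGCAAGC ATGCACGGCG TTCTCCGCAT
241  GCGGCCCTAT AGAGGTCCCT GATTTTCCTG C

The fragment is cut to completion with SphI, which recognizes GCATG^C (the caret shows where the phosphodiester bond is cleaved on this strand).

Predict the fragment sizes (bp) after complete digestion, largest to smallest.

SphI sites (GCATGC) start at positions 130, 154, 204, 219, 237.
SphI cuts after base 5 of each site (before the last base), so after positions 134, 158, 208, 223, 241.
Linear molecule, 5 cuts → 6 fragments:
  1–134 → 134 bp
  135–158 → 24 bp
  159–208 → 50 bp
  209–223 → 15 bp
  224–241 → 18 bp
  242–271 → 30 bp
Sorted largest to smallest: 134, 50, 30, 24, 18, 15 bp.

134, 50, 30, 24, 18, 15 bp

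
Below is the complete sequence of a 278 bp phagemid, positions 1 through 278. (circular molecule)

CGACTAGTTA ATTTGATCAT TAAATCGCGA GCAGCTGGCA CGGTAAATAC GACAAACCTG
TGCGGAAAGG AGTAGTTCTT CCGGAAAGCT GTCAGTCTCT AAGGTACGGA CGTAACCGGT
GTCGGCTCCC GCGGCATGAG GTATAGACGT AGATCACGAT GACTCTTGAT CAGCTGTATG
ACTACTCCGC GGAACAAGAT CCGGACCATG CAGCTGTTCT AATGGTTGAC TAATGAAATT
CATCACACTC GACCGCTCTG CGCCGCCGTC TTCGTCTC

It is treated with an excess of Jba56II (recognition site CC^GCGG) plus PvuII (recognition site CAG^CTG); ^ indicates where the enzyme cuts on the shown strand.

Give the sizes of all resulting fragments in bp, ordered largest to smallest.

Jba56II sites (CCGCGG) start at positions 129, 187.
Jba56II cuts after base 2 of each site, so after positions 130, 188.
PvuII sites (CAGCTG) start at positions 32, 171, 211.
PvuII cuts after base 3 of each site, so after positions 34, 173, 213.
Combined cut positions: 34, 130, 173, 188, 213.
Circular molecule, 5 cuts → 5 fragments:
  35–130 → 96 bp
  131–173 → 43 bp
  174–188 → 15 bp
  189–213 → 25 bp
  214–278 then 1–34 → 65 + 34 = 99 bp
Sorted largest to smallest: 99, 96, 43, 25, 15 bp.

99, 96, 43, 25, 15 bp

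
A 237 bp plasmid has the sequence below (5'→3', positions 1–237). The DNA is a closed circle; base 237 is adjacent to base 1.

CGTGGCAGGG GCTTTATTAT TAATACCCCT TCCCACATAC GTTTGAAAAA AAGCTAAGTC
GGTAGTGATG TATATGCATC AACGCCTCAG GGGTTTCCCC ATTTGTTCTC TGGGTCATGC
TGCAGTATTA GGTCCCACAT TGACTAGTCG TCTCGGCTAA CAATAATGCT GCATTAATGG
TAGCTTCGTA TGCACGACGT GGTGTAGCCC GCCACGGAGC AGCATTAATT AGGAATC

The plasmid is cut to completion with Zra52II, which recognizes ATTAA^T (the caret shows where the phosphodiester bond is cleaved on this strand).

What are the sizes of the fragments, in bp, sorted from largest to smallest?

Zra52II sites (ATTAAT) start at positions 19, 173, 224.
Zra52II cuts after base 5 of each site (before the last base), so after positions 23, 177, 228.
Circular molecule, 3 cuts → 3 fragments:
  24–177 → 154 bp
  178–228 → 51 bp
  229–237 then 1–23 → 9 + 23 = 32 bp
Sorted largest to smallest: 154, 51, 32 bp.

154, 51, 32 bp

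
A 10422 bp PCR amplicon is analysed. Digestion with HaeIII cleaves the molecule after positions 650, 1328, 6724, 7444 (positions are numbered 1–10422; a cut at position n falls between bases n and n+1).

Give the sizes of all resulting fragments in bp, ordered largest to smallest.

5396, 2978, 720, 678, 650 bp

Linear molecule, 4 cuts → 5 fragments:
  650 − 0 = 650 bp
  1328 − 650 = 678 bp
  6724 − 1328 = 5396 bp
  7444 − 6724 = 720 bp
  10422 − 7444 = 2978 bp
Sorted largest to smallest: 5396, 2978, 720, 678, 650 bp.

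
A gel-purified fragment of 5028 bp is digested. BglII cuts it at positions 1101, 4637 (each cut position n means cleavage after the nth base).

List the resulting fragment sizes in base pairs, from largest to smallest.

3536, 1101, 391 bp

Linear molecule, 2 cuts → 3 fragments:
  1101 − 0 = 1101 bp
  4637 − 1101 = 3536 bp
  5028 − 4637 = 391 bp
Sorted largest to smallest: 3536, 1101, 391 bp.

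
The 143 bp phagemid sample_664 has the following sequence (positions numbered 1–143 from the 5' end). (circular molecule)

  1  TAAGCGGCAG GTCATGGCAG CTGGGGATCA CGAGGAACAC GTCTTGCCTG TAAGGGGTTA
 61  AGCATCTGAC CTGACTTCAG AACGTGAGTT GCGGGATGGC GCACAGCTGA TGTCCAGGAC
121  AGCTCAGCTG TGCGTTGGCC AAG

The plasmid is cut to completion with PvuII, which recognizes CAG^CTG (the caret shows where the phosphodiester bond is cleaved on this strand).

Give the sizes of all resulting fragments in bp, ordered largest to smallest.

86, 36, 21 bp

PvuII sites (CAGCTG) start at positions 18, 104, 125.
PvuII cuts after base 3 of each site, so after positions 20, 106, 127.
Circular molecule, 3 cuts → 3 fragments:
  21–106 → 86 bp
  107–127 → 21 bp
  128–143 then 1–20 → 16 + 20 = 36 bp
Sorted largest to smallest: 86, 36, 21 bp.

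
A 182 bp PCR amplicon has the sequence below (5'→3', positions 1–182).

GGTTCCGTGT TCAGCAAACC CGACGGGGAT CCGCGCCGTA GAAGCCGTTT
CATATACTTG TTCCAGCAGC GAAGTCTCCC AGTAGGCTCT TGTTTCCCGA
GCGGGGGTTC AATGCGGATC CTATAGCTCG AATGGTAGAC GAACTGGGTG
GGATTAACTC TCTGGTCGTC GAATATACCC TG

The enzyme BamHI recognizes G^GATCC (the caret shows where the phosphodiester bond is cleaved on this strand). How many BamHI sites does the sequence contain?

2

GGATCC occurs starting at positions 27, 116.
BamHI cuts at 2 sites.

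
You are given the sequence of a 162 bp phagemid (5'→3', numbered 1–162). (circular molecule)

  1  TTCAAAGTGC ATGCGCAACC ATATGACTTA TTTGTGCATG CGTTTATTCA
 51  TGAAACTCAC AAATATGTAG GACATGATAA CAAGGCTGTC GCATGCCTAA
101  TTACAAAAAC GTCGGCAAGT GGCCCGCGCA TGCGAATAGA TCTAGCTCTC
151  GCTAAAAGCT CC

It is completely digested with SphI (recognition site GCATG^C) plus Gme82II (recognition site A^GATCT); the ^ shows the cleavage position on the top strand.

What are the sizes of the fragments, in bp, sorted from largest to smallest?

SphI sites (GCATGC) start at positions 9, 36, 91, 128.
SphI cuts after base 5 of each site (before the last base), so after positions 13, 40, 95, 132.
The Gme82II site (AGATCT) starts at position 138.
Gme82II cuts after the first base of each site, so after position 138.
Combined cut positions: 13, 40, 95, 132, 138.
Circular molecule, 5 cuts → 5 fragments:
  14–40 → 27 bp
  41–95 → 55 bp
  96–132 → 37 bp
  133–138 → 6 bp
  139–162 then 1–13 → 24 + 13 = 37 bp
Sorted largest to smallest: 55, 37, 37, 27, 6 bp.

55, 37, 37, 27, 6 bp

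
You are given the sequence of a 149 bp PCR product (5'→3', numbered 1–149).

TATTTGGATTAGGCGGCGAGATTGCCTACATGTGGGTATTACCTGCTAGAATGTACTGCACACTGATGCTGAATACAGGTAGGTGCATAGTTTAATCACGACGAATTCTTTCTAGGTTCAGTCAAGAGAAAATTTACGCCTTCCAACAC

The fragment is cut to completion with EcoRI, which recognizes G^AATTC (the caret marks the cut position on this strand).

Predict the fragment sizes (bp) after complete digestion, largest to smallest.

The EcoRI site (GAATTC) starts at position 103.
EcoRI cuts after the first base of each site, so after position 103.
Linear molecule, 1 cut → 2 fragments:
  1–103 → 103 bp
  104–149 → 46 bp
Sorted largest to smallest: 103, 46 bp.

103, 46 bp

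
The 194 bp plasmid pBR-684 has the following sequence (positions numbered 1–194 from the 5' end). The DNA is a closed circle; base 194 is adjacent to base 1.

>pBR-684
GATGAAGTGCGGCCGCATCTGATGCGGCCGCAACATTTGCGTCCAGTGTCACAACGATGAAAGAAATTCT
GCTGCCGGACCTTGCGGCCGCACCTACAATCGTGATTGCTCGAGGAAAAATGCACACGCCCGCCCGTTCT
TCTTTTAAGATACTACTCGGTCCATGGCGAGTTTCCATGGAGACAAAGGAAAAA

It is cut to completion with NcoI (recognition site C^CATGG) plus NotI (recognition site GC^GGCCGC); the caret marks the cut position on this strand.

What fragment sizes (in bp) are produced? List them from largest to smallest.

NcoI sites (CCATGG) start at positions 162, 175.
NcoI cuts after the first base of each site, so after positions 162, 175.
NotI sites (GCGGCCGC) start at positions 9, 24, 84.
NotI cuts after base 2 of each site, so after positions 10, 25, 85.
Combined cut positions: 10, 25, 85, 162, 175.
Circular molecule, 5 cuts → 5 fragments:
  11–25 → 15 bp
  26–85 → 60 bp
  86–162 → 77 bp
  163–175 → 13 bp
  176–194 then 1–10 → 19 + 10 = 29 bp
Sorted largest to smallest: 77, 60, 29, 15, 13 bp.

77, 60, 29, 15, 13 bp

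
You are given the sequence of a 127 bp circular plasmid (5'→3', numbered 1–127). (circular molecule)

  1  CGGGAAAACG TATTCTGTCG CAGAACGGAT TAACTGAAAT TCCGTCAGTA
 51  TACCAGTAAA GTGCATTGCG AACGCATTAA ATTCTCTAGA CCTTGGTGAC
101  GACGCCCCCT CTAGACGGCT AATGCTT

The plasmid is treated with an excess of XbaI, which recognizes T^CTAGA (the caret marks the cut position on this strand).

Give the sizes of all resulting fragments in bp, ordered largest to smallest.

102, 25 bp

XbaI sites (TCTAGA) start at positions 85, 110.
XbaI cuts after the first base of each site, so after positions 85, 110.
Circular molecule, 2 cuts → 2 fragments:
  86–110 → 25 bp
  111–127 then 1–85 → 17 + 85 = 102 bp
Sorted largest to smallest: 102, 25 bp.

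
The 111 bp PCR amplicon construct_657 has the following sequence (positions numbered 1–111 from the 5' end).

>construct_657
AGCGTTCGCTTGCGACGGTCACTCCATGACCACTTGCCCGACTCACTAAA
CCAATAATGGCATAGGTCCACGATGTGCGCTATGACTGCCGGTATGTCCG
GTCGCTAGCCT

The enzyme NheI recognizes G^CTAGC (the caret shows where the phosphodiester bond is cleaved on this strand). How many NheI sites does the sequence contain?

GCTAGC occurs starting at position 104.
NheI cuts at 1 site.

1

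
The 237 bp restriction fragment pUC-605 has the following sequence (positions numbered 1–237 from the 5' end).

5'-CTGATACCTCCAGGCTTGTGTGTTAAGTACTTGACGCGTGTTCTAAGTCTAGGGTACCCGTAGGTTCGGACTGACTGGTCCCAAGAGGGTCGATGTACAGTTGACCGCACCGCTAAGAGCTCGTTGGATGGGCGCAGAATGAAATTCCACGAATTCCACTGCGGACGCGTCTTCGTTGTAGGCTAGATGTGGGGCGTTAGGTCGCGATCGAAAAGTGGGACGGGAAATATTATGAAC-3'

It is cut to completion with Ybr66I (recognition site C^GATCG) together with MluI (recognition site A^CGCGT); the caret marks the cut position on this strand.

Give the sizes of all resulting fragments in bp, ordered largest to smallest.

131, 40, 34, 32 bp

The Ybr66I site (CGATCG) starts at position 205.
Ybr66I cuts after the first base of each site, so after position 205.
MluI sites (ACGCGT) start at positions 34, 165.
MluI cuts after the first base of each site, so after positions 34, 165.
Combined cut positions: 34, 165, 205.
Linear molecule, 3 cuts → 4 fragments:
  1–34 → 34 bp
  35–165 → 131 bp
  166–205 → 40 bp
  206–237 → 32 bp
Sorted largest to smallest: 131, 40, 34, 32 bp.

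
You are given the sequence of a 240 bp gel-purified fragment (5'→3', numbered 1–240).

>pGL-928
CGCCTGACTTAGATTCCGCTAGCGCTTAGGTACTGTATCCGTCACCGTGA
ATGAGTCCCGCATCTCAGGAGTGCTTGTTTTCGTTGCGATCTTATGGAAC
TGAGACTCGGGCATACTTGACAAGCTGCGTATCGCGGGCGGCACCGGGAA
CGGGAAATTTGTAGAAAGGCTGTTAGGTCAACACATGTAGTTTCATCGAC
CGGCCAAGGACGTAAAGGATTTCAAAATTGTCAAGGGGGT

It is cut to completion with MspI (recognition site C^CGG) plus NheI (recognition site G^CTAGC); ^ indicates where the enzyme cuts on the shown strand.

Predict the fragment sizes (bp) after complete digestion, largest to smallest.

MspI sites (CCGG) start at positions 144, 200.
MspI cuts after the first base of each site, so after positions 144, 200.
The NheI site (GCTAGC) starts at position 18.
NheI cuts after the first base of each site, so after position 18.
Combined cut positions: 18, 144, 200.
Linear molecule, 3 cuts → 4 fragments:
  1–18 → 18 bp
  19–144 → 126 bp
  145–200 → 56 bp
  201–240 → 40 bp
Sorted largest to smallest: 126, 56, 40, 18 bp.

126, 56, 40, 18 bp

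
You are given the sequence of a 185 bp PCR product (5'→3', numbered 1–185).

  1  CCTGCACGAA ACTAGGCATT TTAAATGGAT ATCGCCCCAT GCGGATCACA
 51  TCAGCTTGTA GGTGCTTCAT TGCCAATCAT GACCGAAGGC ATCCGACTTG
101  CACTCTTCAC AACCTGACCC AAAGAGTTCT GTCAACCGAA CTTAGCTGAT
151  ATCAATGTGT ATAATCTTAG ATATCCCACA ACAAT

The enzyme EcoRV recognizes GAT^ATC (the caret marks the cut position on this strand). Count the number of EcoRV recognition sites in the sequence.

3

GATATC occurs starting at positions 28, 148, 170.
EcoRV cuts at 3 sites.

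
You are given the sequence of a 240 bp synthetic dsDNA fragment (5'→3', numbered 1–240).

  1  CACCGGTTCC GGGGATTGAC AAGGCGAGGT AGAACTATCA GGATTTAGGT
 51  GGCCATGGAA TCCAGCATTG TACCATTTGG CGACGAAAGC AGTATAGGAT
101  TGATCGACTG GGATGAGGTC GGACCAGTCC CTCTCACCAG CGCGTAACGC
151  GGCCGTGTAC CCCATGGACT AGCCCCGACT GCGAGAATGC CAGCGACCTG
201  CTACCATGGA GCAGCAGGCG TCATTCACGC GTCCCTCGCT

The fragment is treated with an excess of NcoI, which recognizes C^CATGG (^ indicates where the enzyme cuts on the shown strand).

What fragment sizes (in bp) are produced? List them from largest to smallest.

NcoI sites (CCATGG) start at positions 53, 162, 204.
NcoI cuts after the first base of each site, so after positions 53, 162, 204.
Linear molecule, 3 cuts → 4 fragments:
  1–53 → 53 bp
  54–162 → 109 bp
  163–204 → 42 bp
  205–240 → 36 bp
Sorted largest to smallest: 109, 53, 42, 36 bp.

109, 53, 42, 36 bp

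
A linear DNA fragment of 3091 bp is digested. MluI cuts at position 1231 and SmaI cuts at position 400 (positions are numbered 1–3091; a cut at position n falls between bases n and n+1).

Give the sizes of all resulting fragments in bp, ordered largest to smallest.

Combined cut positions (sorted): 400, 1231.
Linear molecule, 2 cuts → 3 fragments:
  400 − 0 = 400 bp
  1231 − 400 = 831 bp
  3091 − 1231 = 1860 bp
Sorted largest to smallest: 1860, 831, 400 bp.

1860, 831, 400 bp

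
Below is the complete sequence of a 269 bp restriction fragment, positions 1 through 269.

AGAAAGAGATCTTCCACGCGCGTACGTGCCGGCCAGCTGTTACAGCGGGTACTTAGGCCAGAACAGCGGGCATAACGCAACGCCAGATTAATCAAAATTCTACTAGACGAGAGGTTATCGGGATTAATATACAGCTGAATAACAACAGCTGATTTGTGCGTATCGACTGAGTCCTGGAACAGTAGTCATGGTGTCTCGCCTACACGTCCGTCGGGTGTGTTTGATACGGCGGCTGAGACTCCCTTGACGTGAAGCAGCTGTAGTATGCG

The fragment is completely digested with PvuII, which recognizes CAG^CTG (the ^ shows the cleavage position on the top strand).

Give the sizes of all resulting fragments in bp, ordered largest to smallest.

109, 98, 36, 14, 12 bp

PvuII sites (CAGCTG) start at positions 34, 132, 146, 255.
PvuII cuts after base 3 of each site, so after positions 36, 134, 148, 257.
Linear molecule, 4 cuts → 5 fragments:
  1–36 → 36 bp
  37–134 → 98 bp
  135–148 → 14 bp
  149–257 → 109 bp
  258–269 → 12 bp
Sorted largest to smallest: 109, 98, 36, 14, 12 bp.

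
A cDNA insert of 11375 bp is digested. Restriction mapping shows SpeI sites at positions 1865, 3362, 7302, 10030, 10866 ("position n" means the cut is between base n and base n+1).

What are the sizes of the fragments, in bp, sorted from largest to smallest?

Linear molecule, 5 cuts → 6 fragments:
  1865 − 0 = 1865 bp
  3362 − 1865 = 1497 bp
  7302 − 3362 = 3940 bp
  10030 − 7302 = 2728 bp
  10866 − 10030 = 836 bp
  11375 − 10866 = 509 bp
Sorted largest to smallest: 3940, 2728, 1865, 1497, 836, 509 bp.

3940, 2728, 1865, 1497, 836, 509 bp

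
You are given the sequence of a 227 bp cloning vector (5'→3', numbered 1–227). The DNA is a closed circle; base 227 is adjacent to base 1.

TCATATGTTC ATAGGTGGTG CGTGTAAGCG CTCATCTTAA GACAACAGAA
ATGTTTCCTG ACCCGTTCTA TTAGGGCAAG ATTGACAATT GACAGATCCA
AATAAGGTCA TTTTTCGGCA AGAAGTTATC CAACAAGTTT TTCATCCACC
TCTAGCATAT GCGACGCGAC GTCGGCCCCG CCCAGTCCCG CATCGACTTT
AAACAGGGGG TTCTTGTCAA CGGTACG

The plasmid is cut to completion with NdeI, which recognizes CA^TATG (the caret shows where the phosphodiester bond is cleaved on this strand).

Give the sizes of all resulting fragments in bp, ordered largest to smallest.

NdeI sites (CATATG) start at positions 2, 156.
NdeI cuts after base 2 of each site, so after positions 3, 157.
Circular molecule, 2 cuts → 2 fragments:
  4–157 → 154 bp
  158–227 then 1–3 → 70 + 3 = 73 bp
Sorted largest to smallest: 154, 73 bp.

154, 73 bp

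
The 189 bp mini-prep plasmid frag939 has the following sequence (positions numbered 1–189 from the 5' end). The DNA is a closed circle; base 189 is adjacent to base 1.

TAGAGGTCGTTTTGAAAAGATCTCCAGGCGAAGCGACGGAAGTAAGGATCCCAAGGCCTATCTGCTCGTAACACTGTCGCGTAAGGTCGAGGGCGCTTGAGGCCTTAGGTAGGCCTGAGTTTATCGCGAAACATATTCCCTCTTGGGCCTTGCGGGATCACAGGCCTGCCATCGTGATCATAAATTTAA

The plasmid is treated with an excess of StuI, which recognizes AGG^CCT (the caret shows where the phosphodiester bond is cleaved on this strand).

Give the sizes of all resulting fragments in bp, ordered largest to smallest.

StuI sites (AGGCCT) start at positions 54, 100, 111, 162.
StuI cuts after base 3 of each site, so after positions 56, 102, 113, 164.
Circular molecule, 4 cuts → 4 fragments:
  57–102 → 46 bp
  103–113 → 11 bp
  114–164 → 51 bp
  165–189 then 1–56 → 25 + 56 = 81 bp
Sorted largest to smallest: 81, 51, 46, 11 bp.

81, 51, 46, 11 bp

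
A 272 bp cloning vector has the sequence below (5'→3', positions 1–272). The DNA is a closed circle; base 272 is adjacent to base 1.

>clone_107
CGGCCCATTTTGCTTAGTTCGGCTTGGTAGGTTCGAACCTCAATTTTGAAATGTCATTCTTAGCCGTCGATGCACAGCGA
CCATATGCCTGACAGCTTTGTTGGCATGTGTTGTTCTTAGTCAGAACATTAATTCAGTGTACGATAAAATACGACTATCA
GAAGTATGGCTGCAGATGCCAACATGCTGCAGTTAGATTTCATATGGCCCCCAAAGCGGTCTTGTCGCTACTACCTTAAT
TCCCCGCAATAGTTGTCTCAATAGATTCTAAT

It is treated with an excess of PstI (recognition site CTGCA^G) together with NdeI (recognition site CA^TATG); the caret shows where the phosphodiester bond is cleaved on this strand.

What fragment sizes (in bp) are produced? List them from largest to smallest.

153, 91, 17, 11 bp

PstI sites (CTGCAG) start at positions 170, 187.
PstI cuts after base 5 of each site (before the last base), so after positions 174, 191.
NdeI sites (CATATG) start at positions 82, 201.
NdeI cuts after base 2 of each site, so after positions 83, 202.
Combined cut positions: 83, 174, 191, 202.
Circular molecule, 4 cuts → 4 fragments:
  84–174 → 91 bp
  175–191 → 17 bp
  192–202 → 11 bp
  203–272 then 1–83 → 70 + 83 = 153 bp
Sorted largest to smallest: 153, 91, 17, 11 bp.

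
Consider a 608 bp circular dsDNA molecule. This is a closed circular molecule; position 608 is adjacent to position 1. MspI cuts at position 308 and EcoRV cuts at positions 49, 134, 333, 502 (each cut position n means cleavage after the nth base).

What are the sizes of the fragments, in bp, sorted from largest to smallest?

174, 169, 155, 85, 25 bp

Combined cut positions (sorted): 49, 134, 308, 333, 502.
Circular molecule, 5 cuts → 5 fragments:
  134 − 49 = 85 bp
  308 − 134 = 174 bp
  333 − 308 = 25 bp
  502 − 333 = 169 bp
  wrap: 608 − 502 + 49 = 155 bp
Sorted largest to smallest: 174, 169, 155, 85, 25 bp.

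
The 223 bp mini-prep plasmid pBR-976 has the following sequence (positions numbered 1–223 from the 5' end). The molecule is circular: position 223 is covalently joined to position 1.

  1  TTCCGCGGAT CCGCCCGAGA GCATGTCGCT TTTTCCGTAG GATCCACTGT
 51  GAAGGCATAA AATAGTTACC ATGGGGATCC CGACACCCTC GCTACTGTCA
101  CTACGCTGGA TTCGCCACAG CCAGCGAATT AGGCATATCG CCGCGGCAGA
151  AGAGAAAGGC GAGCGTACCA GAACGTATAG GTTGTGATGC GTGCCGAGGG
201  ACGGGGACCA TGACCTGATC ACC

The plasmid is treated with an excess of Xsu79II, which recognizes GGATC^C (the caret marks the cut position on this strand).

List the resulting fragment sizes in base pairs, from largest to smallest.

Xsu79II sites (GGATCC) start at positions 7, 40, 75.
Xsu79II cuts after base 5 of each site (before the last base), so after positions 11, 44, 79.
Circular molecule, 3 cuts → 3 fragments:
  12–44 → 33 bp
  45–79 → 35 bp
  80–223 then 1–11 → 144 + 11 = 155 bp
Sorted largest to smallest: 155, 35, 33 bp.

155, 35, 33 bp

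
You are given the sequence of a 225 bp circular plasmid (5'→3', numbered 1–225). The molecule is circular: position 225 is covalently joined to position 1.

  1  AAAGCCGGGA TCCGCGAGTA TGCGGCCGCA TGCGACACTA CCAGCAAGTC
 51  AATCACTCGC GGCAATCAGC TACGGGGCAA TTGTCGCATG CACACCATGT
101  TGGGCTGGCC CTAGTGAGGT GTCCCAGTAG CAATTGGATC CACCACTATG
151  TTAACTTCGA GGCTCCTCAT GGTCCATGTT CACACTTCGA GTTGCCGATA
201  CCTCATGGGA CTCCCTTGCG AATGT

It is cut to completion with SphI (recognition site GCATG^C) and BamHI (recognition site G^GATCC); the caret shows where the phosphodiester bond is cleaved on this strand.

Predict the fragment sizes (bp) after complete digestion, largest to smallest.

SphI sites (GCATGC) start at positions 28, 86.
SphI cuts after base 5 of each site (before the last base), so after positions 32, 90.
BamHI sites (GGATCC) start at positions 8, 136.
BamHI cuts after the first base of each site, so after positions 8, 136.
Combined cut positions: 8, 32, 90, 136.
Circular molecule, 4 cuts → 4 fragments:
  9–32 → 24 bp
  33–90 → 58 bp
  91–136 → 46 bp
  137–225 then 1–8 → 89 + 8 = 97 bp
Sorted largest to smallest: 97, 58, 46, 24 bp.

97, 58, 46, 24 bp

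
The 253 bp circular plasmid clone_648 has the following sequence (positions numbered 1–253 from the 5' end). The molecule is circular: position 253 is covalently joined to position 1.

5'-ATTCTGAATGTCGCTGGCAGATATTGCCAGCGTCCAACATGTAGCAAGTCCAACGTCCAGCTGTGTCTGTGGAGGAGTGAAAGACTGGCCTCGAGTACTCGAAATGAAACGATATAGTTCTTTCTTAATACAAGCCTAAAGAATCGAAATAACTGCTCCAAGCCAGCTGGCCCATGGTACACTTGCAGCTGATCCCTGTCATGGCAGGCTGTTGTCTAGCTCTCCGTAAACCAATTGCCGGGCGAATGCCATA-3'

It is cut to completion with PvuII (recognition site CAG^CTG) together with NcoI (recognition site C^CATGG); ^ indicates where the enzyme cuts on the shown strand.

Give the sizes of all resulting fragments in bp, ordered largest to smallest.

125, 106, 16, 6 bp

PvuII sites (CAGCTG) start at positions 58, 164, 186.
PvuII cuts after base 3 of each site, so after positions 60, 166, 188.
The NcoI site (CCATGG) starts at position 172.
NcoI cuts after the first base of each site, so after position 172.
Combined cut positions: 60, 166, 172, 188.
Circular molecule, 4 cuts → 4 fragments:
  61–166 → 106 bp
  167–172 → 6 bp
  173–188 → 16 bp
  189–253 then 1–60 → 65 + 60 = 125 bp
Sorted largest to smallest: 125, 106, 16, 6 bp.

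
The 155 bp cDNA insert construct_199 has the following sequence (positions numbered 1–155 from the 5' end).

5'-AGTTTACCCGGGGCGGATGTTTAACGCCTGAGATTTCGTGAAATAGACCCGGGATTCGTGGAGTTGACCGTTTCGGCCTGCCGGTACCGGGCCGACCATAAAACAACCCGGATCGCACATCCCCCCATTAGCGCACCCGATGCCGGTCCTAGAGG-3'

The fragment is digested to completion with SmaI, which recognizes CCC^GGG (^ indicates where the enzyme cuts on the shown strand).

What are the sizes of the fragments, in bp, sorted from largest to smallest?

SmaI sites (CCCGGG) start at positions 7, 48.
SmaI cuts after base 3 of each site, so after positions 9, 50.
Linear molecule, 2 cuts → 3 fragments:
  1–9 → 9 bp
  10–50 → 41 bp
  51–155 → 105 bp
Sorted largest to smallest: 105, 41, 9 bp.

105, 41, 9 bp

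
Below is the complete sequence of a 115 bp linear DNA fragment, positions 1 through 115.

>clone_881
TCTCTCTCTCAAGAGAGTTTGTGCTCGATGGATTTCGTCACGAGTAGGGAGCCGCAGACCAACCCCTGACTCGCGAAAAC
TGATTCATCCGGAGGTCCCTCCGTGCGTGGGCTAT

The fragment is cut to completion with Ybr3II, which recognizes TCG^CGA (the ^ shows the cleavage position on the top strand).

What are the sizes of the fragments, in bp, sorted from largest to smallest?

73, 42 bp

The Ybr3II site (TCGCGA) starts at position 71.
Ybr3II cuts after base 3 of each site, so after position 73.
Linear molecule, 1 cut → 2 fragments:
  1–73 → 73 bp
  74–115 → 42 bp
Sorted largest to smallest: 73, 42 bp.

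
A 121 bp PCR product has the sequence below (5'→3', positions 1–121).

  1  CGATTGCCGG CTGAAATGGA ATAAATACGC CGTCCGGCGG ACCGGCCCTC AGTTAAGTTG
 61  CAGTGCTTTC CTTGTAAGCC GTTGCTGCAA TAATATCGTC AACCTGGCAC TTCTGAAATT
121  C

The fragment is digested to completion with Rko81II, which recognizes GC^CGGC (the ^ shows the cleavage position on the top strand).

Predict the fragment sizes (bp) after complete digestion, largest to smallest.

The Rko81II site (GCCGGC) starts at position 6.
Rko81II cuts after base 2 of each site, so after position 7.
Linear molecule, 1 cut → 2 fragments:
  1–7 → 7 bp
  8–121 → 114 bp
Sorted largest to smallest: 114, 7 bp.

114, 7 bp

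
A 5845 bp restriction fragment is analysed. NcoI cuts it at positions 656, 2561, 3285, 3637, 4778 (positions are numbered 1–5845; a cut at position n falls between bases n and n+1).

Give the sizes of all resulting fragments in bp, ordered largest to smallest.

Linear molecule, 5 cuts → 6 fragments:
  656 − 0 = 656 bp
  2561 − 656 = 1905 bp
  3285 − 2561 = 724 bp
  3637 − 3285 = 352 bp
  4778 − 3637 = 1141 bp
  5845 − 4778 = 1067 bp
Sorted largest to smallest: 1905, 1141, 1067, 724, 656, 352 bp.

1905, 1141, 1067, 724, 656, 352 bp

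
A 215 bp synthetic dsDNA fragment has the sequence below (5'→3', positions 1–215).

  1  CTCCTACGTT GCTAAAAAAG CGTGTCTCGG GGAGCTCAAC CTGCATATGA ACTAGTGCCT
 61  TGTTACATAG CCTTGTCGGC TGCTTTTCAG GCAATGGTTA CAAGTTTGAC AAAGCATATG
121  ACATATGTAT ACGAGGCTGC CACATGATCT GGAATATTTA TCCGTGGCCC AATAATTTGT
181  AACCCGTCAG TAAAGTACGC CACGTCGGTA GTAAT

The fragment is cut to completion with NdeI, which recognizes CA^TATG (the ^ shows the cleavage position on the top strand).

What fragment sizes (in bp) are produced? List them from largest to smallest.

NdeI sites (CATATG) start at positions 44, 115, 122.
NdeI cuts after base 2 of each site, so after positions 45, 116, 123.
Linear molecule, 3 cuts → 4 fragments:
  1–45 → 45 bp
  46–116 → 71 bp
  117–123 → 7 bp
  124–215 → 92 bp
Sorted largest to smallest: 92, 71, 45, 7 bp.

92, 71, 45, 7 bp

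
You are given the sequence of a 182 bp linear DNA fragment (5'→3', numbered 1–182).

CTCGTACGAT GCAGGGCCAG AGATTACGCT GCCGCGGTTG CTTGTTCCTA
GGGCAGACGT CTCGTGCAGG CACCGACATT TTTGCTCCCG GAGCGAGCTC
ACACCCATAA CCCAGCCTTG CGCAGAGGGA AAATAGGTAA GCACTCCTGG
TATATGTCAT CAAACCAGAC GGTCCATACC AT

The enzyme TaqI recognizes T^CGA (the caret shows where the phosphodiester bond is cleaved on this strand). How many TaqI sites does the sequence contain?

0

No occurrence of TCGA is present in the sequence.
TaqI does not cut: 0 sites.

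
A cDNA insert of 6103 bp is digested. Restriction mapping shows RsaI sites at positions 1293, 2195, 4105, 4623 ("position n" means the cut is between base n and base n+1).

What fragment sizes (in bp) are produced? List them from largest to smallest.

Linear molecule, 4 cuts → 5 fragments:
  1293 − 0 = 1293 bp
  2195 − 1293 = 902 bp
  4105 − 2195 = 1910 bp
  4623 − 4105 = 518 bp
  6103 − 4623 = 1480 bp
Sorted largest to smallest: 1910, 1480, 1293, 902, 518 bp.

1910, 1480, 1293, 902, 518 bp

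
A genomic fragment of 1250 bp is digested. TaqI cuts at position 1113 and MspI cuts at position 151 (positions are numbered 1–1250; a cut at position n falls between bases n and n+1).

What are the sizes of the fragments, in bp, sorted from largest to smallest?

Combined cut positions (sorted): 151, 1113.
Linear molecule, 2 cuts → 3 fragments:
  151 − 0 = 151 bp
  1113 − 151 = 962 bp
  1250 − 1113 = 137 bp
Sorted largest to smallest: 962, 151, 137 bp.

962, 151, 137 bp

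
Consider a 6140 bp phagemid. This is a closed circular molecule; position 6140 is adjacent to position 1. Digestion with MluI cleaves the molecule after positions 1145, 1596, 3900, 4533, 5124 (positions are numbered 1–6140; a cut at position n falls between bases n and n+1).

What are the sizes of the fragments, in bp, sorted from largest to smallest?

Circular molecule, 5 cuts → 5 fragments:
  1596 − 1145 = 451 bp
  3900 − 1596 = 2304 bp
  4533 − 3900 = 633 bp
  5124 − 4533 = 591 bp
  wrap: 6140 − 5124 + 1145 = 2161 bp
Sorted largest to smallest: 2304, 2161, 633, 591, 451 bp.

2304, 2161, 633, 591, 451 bp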